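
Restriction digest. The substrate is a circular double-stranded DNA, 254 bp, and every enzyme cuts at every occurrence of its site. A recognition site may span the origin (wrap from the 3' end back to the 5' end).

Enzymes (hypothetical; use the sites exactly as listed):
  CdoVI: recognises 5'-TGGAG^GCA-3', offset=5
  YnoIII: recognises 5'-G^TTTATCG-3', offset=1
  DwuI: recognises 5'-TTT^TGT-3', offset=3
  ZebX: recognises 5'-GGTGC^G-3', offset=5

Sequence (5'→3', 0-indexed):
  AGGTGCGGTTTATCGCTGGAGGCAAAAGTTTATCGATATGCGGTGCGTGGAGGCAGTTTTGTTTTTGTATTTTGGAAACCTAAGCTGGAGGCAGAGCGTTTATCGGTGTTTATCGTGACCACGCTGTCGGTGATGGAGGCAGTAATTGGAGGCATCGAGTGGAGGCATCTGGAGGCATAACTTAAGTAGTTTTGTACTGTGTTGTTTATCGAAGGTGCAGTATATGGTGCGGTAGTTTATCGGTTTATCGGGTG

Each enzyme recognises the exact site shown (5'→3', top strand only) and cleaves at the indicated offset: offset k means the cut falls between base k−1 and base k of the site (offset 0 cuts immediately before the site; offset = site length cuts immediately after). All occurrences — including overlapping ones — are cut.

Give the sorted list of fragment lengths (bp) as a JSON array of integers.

Site scan:
  CdoVI (TGGAGGCA, off=5): starts [16, 47, 85, 133, 146, 159, 169] → cuts [21, 52, 90, 138, 151, 164, 174]
  YnoIII (GTTTATCG, off=1): starts [7, 27, 97, 107, 203, 234, 242] → cuts [8, 28, 98, 108, 204, 235, 243]
  DwuI (TTTTGT, off=3): starts [56, 62, 189] → cuts [59, 65, 192]
  ZebX (GGTGCG, off=5): starts [1, 41, 225] → cuts [6, 46, 230]

All cut coordinates (distinct, sorted): [6, 8, 21, 28, 46, 52, 59, 65, 90, 98, 108, 138, 151, 164, 174, 192, 204, 230, 235, 243]

Fragments:
  6→8: 2 bp
  8→21: 13 bp
  21→28: 7 bp
  28→46: 18 bp
  46→52: 6 bp
  52→59: 7 bp
  59→65: 6 bp
  65→90: 25 bp
  90→98: 8 bp
  98→108: 10 bp
  108→138: 30 bp
  138→151: 13 bp
  151→164: 13 bp
  164→174: 10 bp
  174→192: 18 bp
  192→204: 12 bp
  204→230: 26 bp
  230→235: 5 bp
  235→243: 8 bp
  243→6 (wrap): 254-243+6 = 17 bp

[2,5,6,6,7,7,8,8,10,10,12,13,13,13,17,18,18,25,26,30]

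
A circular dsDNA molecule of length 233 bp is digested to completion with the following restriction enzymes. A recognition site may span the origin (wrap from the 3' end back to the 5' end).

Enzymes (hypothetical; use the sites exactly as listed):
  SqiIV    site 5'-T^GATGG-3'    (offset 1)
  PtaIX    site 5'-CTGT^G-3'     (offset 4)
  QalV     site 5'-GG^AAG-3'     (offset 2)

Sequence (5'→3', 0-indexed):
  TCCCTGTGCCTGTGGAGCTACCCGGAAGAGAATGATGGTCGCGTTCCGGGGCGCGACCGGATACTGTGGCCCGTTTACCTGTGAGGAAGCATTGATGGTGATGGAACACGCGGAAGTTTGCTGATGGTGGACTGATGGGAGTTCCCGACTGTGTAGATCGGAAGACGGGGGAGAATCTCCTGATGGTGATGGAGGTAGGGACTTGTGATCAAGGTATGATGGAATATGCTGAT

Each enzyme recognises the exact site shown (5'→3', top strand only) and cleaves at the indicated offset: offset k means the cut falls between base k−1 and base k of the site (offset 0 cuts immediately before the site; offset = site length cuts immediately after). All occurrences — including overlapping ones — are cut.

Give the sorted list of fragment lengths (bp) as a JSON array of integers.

[4,6,6,6,7,8,9,9,11,12,14,15,19,20,23,30,34]

Scan for sites:
  SqiIV (TGATGG, off=1): starts [32, 92, 98, 121, 132, 180, 186, 216] → cuts [33, 93, 99, 122, 133, 181, 187, 217]
  PtaIX (CTGTG, off=4): starts [3, 9, 63, 78, 148] → cuts [7, 13, 67, 82, 152]
  QalV (GGAAG, off=2): starts [23, 84, 111, 159] → cuts [25, 86, 113, 161]

Pooled cuts: [7, 13, 25, 33, 67, 82, 86, 93, 99, 113, 122, 133, 152, 161, 181, 187, 217]

Fragments:
  7→13: 6 bp
  13→25: 12 bp
  25→33: 8 bp
  33→67: 34 bp
  67→82: 15 bp
  82→86: 4 bp
  86→93: 7 bp
  93→99: 6 bp
  99→113: 14 bp
  113→122: 9 bp
  122→133: 11 bp
  133→152: 19 bp
  152→161: 9 bp
  161→181: 20 bp
  181→187: 6 bp
  187→217: 30 bp
  217→7 (wrap): 233-217+7 = 23 bp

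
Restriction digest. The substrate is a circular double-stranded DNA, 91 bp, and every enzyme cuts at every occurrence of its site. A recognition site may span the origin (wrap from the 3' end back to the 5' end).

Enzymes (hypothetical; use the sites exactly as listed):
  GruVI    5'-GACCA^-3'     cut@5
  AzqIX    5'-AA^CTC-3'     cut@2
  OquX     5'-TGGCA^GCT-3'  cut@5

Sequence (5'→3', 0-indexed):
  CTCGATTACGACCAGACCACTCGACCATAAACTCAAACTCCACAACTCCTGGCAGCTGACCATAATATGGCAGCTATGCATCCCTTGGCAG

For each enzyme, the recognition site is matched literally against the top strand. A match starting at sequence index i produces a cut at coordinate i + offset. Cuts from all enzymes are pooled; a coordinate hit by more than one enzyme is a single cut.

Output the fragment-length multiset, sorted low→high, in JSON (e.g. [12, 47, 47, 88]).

[4,5,6,8,8,8,9,10,15,18]

Site scan:
  GruVI (GACCA, off=5): starts [9, 14, 22, 57] → cuts [14, 19, 27, 62]
  AzqIX (AACTC, off=2): starts [29, 35, 43] → cuts [31, 37, 45]
  OquX (TGGCAGCT, off=5): starts [49, 67, 85] → cuts [54, 72, 90]

Pooled cuts: [14, 19, 27, 31, 37, 45, 54, 62, 72, 90]

Fragment lengths:
  14→19: 5 bp
  19→27: 8 bp
  27→31: 4 bp
  31→37: 6 bp
  37→45: 8 bp
  45→54: 9 bp
  54→62: 8 bp
  62→72: 10 bp
  72→90: 18 bp
  90→14 (wrap): 91-90+14 = 15 bp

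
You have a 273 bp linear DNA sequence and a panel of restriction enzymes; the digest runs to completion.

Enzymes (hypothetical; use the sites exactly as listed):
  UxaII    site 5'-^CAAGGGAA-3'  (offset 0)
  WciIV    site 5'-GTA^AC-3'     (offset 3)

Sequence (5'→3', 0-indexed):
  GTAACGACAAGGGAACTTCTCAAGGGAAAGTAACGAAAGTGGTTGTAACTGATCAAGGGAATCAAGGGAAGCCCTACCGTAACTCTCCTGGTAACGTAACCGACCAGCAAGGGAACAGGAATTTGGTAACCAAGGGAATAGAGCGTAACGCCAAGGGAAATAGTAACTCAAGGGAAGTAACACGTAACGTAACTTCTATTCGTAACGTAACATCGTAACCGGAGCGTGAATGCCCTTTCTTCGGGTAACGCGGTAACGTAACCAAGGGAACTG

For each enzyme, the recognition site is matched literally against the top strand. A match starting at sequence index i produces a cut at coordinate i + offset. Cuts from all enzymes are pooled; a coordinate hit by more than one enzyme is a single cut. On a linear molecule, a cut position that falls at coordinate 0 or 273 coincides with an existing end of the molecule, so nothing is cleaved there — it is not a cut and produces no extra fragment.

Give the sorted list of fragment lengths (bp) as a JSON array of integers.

Site scan:
  UxaII CAAGGGAA/0: at [7, 20, 53, 62, 107, 130, 151, 168, 262] ⇒ [7, 20, 53, 62, 107, 130, 151, 168, 262]
  WciIV GTAAC/3: at [0, 29, 44, 78, 90, 95, 125, 144, 162, 176, 183, 188, 201, 206, 214, 244, 252, 257] ⇒ [3, 32, 47, 81, 93, 98, 128, 147, 165, 179, 186, 191, 204, 209, 217, 247, 255, 260]

Pooled cuts: [3, 7, 20, 32, 47, 53, 62, 81, 93, 98, 107, 128, 130, 147, 151, 165, 168, 179, 186, 191, 204, 209, 217, 247, 255, 260, 262]

Fragments:
  [0,3): 3 bp
  [3,7): 4 bp
  [7,20): 13 bp
  [20,32): 12 bp
  [32,47): 15 bp
  [47,53): 6 bp
  [53,62): 9 bp
  [62,81): 19 bp
  [81,93): 12 bp
  [93,98): 5 bp
  [98,107): 9 bp
  [107,128): 21 bp
  [128,130): 2 bp
  [130,147): 17 bp
  [147,151): 4 bp
  [151,165): 14 bp
  [165,168): 3 bp
  [168,179): 11 bp
  [179,186): 7 bp
  [186,191): 5 bp
  [191,204): 13 bp
  [204,209): 5 bp
  [209,217): 8 bp
  [217,247): 30 bp
  [247,255): 8 bp
  [255,260): 5 bp
  [260,262): 2 bp
  [262,273): 11 bp

[2,2,3,3,4,4,5,5,5,5,6,7,8,8,9,9,11,11,12,12,13,13,14,15,17,19,21,30]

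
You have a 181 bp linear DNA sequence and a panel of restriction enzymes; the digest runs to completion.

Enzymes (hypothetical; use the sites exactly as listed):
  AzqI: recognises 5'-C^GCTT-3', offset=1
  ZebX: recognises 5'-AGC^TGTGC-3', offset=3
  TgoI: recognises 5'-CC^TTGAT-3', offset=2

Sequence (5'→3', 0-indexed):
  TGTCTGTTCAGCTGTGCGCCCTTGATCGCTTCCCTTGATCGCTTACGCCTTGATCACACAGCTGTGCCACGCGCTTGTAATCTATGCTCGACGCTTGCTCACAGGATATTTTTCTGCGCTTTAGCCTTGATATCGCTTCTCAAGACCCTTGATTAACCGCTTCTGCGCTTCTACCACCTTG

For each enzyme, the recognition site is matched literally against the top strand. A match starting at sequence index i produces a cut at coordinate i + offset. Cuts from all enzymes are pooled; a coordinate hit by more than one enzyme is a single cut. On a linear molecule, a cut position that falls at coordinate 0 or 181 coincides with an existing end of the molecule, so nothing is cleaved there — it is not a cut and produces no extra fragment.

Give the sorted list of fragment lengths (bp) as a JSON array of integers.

[6,6,7,8,8,9,9,9,10,10,12,13,14,15,20,25]

Site scan:
  AzqI CGCTT/1: at [26, 39, 71, 91, 116, 133, 157, 165] ⇒ [27, 40, 72, 92, 117, 134, 158, 166]
  ZebX AGCTGTGC/3: at [9, 59] ⇒ [12, 62]
  TgoI CCTTGAT/2: at [19, 32, 47, 124, 146] ⇒ [21, 34, 49, 126, 148]

All cut coordinates (distinct, sorted): [12, 21, 27, 34, 40, 49, 62, 72, 92, 117, 126, 134, 148, 158, 166]

Fragments:
  [0,12): 12 bp
  [12,21): 9 bp
  [21,27): 6 bp
  [27,34): 7 bp
  [34,40): 6 bp
  [40,49): 9 bp
  [49,62): 13 bp
  [62,72): 10 bp
  [72,92): 20 bp
  [92,117): 25 bp
  [117,126): 9 bp
  [126,134): 8 bp
  [134,148): 14 bp
  [148,158): 10 bp
  [158,166): 8 bp
  [166,181): 15 bp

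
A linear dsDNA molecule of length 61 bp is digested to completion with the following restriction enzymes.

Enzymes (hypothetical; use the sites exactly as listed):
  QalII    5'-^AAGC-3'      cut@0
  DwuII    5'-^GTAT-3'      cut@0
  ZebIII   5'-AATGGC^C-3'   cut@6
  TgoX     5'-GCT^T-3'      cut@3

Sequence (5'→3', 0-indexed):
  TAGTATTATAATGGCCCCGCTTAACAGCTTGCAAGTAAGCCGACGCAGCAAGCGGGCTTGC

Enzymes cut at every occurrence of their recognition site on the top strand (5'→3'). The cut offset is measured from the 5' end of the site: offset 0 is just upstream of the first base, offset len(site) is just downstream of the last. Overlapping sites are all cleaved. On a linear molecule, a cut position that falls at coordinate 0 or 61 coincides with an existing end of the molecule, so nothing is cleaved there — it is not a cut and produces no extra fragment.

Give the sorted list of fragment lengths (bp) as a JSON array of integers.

Per-enzyme occurrences:
  QalII AAGC/0: at [36, 49] ⇒ [36, 49]
  DwuII GTAT/0: at [2] ⇒ [2]
  ZebIII AATGGCC/6: at [9] ⇒ [15]
  TgoX GCTT/3: at [18, 26, 55] ⇒ [21, 29, 58]

Pooled cuts: [2, 15, 21, 29, 36, 49, 58]

Fragment lengths:
  [0,2): 2 bp
  [2,15): 13 bp
  [15,21): 6 bp
  [21,29): 8 bp
  [29,36): 7 bp
  [36,49): 13 bp
  [49,58): 9 bp
  [58,61): 3 bp

[2,3,6,7,8,9,13,13]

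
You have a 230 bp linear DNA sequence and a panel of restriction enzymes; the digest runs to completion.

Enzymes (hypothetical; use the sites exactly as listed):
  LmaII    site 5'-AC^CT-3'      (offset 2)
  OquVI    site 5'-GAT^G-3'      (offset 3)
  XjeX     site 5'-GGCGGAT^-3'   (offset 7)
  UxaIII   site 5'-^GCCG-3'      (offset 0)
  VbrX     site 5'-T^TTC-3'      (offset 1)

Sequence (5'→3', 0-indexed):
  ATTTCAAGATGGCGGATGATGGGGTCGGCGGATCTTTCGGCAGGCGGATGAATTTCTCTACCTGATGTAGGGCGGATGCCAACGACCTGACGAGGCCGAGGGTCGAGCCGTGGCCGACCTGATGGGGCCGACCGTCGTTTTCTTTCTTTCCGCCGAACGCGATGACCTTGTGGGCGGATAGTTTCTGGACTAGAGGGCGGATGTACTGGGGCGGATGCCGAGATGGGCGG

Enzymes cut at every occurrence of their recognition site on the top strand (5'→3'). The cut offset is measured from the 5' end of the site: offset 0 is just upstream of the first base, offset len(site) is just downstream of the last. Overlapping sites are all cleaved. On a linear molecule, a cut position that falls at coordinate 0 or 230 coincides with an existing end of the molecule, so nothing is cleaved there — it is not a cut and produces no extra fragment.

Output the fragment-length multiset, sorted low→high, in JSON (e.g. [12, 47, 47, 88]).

[2,2,3,3,3,3,4,4,4,4,5,5,6,6,6,7,8,8,8,8,9,11,12,12,13,13,13,14,14,20]

Site scan:
  LmaII ACCT/2: at [59, 84, 116, 164] ⇒ [61, 86, 118, 166]
  OquVI GATG/3: at [7, 14, 17, 46, 63, 74, 120, 160, 199, 213, 221] ⇒ [10, 17, 20, 49, 66, 77, 123, 163, 202, 216, 224]
  XjeX GGCGGAT/7: at [10, 26, 42, 70, 172, 195, 209] ⇒ [17, 33, 49, 77, 179, 202, 216]
  UxaIII GCCG/0: at [94, 106, 112, 126, 151, 216] ⇒ [94, 106, 112, 126, 151, 216]
  VbrX TTTC/1: at [1, 34, 52, 138, 142, 146, 181] ⇒ [2, 35, 53, 139, 143, 147, 182]

Pooled cuts: [2, 10, 17, 20, 33, 35, 49, 53, 61, 66, 77, 86, 94, 106, 112, 118, 123, 126, 139, 143, 147, 151, 163, 166, 179, 182, 202, 216, 224]

Fragments:
  [0,2): 2 bp
  [2,10): 8 bp
  [10,17): 7 bp
  [17,20): 3 bp
  [20,33): 13 bp
  [33,35): 2 bp
  [35,49): 14 bp
  [49,53): 4 bp
  [53,61): 8 bp
  [61,66): 5 bp
  [66,77): 11 bp
  [77,86): 9 bp
  [86,94): 8 bp
  [94,106): 12 bp
  [106,112): 6 bp
  [112,118): 6 bp
  [118,123): 5 bp
  [123,126): 3 bp
  [126,139): 13 bp
  [139,143): 4 bp
  [143,147): 4 bp
  [147,151): 4 bp
  [151,163): 12 bp
  [163,166): 3 bp
  [166,179): 13 bp
  [179,182): 3 bp
  [182,202): 20 bp
  [202,216): 14 bp
  [216,224): 8 bp
  [224,230): 6 bp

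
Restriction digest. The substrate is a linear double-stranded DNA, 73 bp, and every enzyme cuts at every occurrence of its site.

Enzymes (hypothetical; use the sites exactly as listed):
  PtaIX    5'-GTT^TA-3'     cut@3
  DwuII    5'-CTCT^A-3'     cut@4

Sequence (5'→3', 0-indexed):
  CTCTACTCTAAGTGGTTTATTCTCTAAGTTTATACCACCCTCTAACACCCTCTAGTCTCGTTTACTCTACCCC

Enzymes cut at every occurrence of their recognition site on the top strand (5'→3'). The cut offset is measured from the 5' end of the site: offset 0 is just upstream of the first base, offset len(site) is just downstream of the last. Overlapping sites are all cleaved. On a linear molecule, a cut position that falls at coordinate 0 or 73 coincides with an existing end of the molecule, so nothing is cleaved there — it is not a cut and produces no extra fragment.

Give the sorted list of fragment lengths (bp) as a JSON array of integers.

[4,5,5,5,6,8,8,9,10,13]

Per-enzyme occurrences:
  PtaIX (GTTTA, off=3): starts [14, 27, 59] → cuts [17, 30, 62]
  DwuII (CTCTA, off=4): starts [0, 5, 21, 39, 49, 64] → cuts [4, 9, 25, 43, 53, 68]

All cut coordinates (distinct, sorted): [4, 9, 17, 25, 30, 43, 53, 62, 68]

Fragments:
  [0,4): 4 bp
  [4,9): 5 bp
  [9,17): 8 bp
  [17,25): 8 bp
  [25,30): 5 bp
  [30,43): 13 bp
  [43,53): 10 bp
  [53,62): 9 bp
  [62,68): 6 bp
  [68,73): 5 bp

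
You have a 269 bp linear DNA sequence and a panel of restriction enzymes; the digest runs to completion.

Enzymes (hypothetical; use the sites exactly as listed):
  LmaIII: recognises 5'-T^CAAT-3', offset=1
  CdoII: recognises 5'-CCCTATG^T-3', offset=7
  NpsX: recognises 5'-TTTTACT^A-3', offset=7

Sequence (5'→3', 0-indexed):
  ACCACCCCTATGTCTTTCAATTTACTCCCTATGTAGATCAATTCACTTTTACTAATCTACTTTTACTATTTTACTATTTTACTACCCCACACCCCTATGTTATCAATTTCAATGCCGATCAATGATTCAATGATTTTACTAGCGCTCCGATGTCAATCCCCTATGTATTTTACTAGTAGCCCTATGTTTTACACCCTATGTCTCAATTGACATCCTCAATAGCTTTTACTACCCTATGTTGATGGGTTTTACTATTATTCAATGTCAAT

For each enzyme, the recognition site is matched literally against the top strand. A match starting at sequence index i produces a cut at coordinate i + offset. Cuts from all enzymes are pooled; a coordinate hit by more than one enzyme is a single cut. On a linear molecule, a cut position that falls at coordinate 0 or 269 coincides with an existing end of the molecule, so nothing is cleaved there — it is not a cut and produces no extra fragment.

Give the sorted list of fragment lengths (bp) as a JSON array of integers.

Scan for sites:
  LmaIII TCAAT/1: at [16, 37, 102, 108, 118, 126, 152, 202, 215, 258, 264] ⇒ [17, 38, 103, 109, 119, 127, 153, 203, 216, 259, 265]
  CdoII CCCTATGT/7: at [5, 26, 92, 158, 179, 193, 231] ⇒ [12, 33, 99, 165, 186, 200, 238]
  NpsX TTTTACTA/7: at [46, 60, 68, 76, 133, 167, 223, 246] ⇒ [53, 67, 75, 83, 140, 174, 230, 253]

Pooled cuts: [12, 17, 33, 38, 53, 67, 75, 83, 99, 103, 109, 119, 127, 140, 153, 165, 174, 186, 200, 203, 216, 230, 238, 253, 259, 265]

Fragment lengths:
  [0,12): 12 bp
  [12,17): 5 bp
  [17,33): 16 bp
  [33,38): 5 bp
  [38,53): 15 bp
  [53,67): 14 bp
  [67,75): 8 bp
  [75,83): 8 bp
  [83,99): 16 bp
  [99,103): 4 bp
  [103,109): 6 bp
  [109,119): 10 bp
  [119,127): 8 bp
  [127,140): 13 bp
  [140,153): 13 bp
  [153,165): 12 bp
  [165,174): 9 bp
  [174,186): 12 bp
  [186,200): 14 bp
  [200,203): 3 bp
  [203,216): 13 bp
  [216,230): 14 bp
  [230,238): 8 bp
  [238,253): 15 bp
  [253,259): 6 bp
  [259,265): 6 bp
  [265,269): 4 bp

[3,4,4,5,5,6,6,6,8,8,8,8,9,10,12,12,12,13,13,13,14,14,14,15,15,16,16]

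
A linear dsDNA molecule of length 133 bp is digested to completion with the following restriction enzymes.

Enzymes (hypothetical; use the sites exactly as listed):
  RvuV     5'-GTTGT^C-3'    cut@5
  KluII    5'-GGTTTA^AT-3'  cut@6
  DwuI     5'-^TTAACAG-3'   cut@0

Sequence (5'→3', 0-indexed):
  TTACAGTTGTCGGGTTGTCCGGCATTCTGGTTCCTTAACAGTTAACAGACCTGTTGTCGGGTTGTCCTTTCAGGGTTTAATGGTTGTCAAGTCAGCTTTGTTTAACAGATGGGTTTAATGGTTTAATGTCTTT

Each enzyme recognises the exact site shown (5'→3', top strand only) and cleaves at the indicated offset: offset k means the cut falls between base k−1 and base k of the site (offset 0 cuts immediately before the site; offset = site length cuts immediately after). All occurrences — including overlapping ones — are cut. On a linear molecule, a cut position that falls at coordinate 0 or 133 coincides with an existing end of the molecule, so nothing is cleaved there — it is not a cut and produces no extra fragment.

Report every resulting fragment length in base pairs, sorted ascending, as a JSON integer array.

[7,8,8,8,8,8,10,14,14,16,16,16]

Site scan:
  RvuV (GTTGTC, off=5): starts [5, 13, 52, 60, 82] → cuts [10, 18, 57, 65, 87]
  KluII (GGTTTAAT, off=6): starts [73, 111, 119] → cuts [79, 117, 125]
  DwuI (TTAACAG, off=0): starts [34, 41, 101] → cuts [34, 41, 101]

Pooled cuts: [10, 18, 34, 41, 57, 65, 79, 87, 101, 117, 125]

Fragment lengths:
  [0,10): 10 bp
  [10,18): 8 bp
  [18,34): 16 bp
  [34,41): 7 bp
  [41,57): 16 bp
  [57,65): 8 bp
  [65,79): 14 bp
  [79,87): 8 bp
  [87,101): 14 bp
  [101,117): 16 bp
  [117,125): 8 bp
  [125,133): 8 bp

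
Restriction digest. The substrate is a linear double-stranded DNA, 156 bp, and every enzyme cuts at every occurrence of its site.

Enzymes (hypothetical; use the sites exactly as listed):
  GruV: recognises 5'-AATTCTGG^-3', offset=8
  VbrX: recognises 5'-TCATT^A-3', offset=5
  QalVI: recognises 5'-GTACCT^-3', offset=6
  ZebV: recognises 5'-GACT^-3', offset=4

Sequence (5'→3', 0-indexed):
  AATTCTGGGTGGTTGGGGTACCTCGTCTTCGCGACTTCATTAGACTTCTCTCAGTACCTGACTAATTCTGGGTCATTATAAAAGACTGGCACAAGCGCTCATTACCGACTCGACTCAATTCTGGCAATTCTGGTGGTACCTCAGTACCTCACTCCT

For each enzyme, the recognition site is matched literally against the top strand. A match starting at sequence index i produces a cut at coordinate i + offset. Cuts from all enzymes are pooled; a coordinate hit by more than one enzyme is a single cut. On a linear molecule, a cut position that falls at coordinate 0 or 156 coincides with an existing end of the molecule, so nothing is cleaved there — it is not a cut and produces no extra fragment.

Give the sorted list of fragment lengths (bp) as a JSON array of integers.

[4,5,5,5,6,7,7,8,8,8,8,9,9,10,13,13,15,16]

Scan for sites:
  GruV (AATTCTGG, off=8): starts [0, 63, 116, 125] → cuts [8, 71, 124, 133]
  VbrX (TCATTA, off=5): starts [36, 72, 98] → cuts [41, 77, 103]
  QalVI (GTACCT, off=6): starts [17, 53, 135, 143] → cuts [23, 59, 141, 149]
  ZebV (GACT, off=4): starts [32, 42, 59, 83, 106, 111] → cuts [36, 46, 63, 87, 110, 115]

All cut coordinates (distinct, sorted): [8, 23, 36, 41, 46, 59, 63, 71, 77, 87, 103, 110, 115, 124, 133, 141, 149]

Fragment lengths:
  [0,8): 8 bp
  [8,23): 15 bp
  [23,36): 13 bp
  [36,41): 5 bp
  [41,46): 5 bp
  [46,59): 13 bp
  [59,63): 4 bp
  [63,71): 8 bp
  [71,77): 6 bp
  [77,87): 10 bp
  [87,103): 16 bp
  [103,110): 7 bp
  [110,115): 5 bp
  [115,124): 9 bp
  [124,133): 9 bp
  [133,141): 8 bp
  [141,149): 8 bp
  [149,156): 7 bp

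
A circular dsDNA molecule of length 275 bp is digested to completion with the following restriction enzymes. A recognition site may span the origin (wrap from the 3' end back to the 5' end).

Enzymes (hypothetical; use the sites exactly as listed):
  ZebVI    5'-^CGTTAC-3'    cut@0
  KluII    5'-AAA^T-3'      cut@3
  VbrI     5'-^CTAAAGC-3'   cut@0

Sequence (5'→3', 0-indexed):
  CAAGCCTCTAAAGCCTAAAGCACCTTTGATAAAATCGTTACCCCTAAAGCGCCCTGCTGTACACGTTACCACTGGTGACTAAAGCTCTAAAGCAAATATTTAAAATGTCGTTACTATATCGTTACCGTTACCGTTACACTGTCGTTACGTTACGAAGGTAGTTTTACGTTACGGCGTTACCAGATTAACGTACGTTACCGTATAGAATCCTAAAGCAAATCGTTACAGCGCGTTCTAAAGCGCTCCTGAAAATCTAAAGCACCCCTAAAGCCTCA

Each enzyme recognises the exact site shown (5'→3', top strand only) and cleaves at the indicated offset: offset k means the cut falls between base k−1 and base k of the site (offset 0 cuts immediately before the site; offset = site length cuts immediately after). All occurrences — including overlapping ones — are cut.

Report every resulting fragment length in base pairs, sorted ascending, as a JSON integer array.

[1,1,1,3,5,6,6,7,8,8,8,9,10,10,11,11,11,14,15,17,18,18,18,19,20,20]

Per-enzyme occurrences:
  ZebVI CGTTAC/0: at [35, 63, 108, 119, 125, 131, 142, 147, 166, 174, 192, 220] ⇒ [35, 63, 108, 119, 125, 131, 142, 147, 166, 174, 192, 220]
  KluII AAAT/3: at [31, 93, 102, 216, 249] ⇒ [34, 96, 105, 219, 252]
  VbrI CTAAAGC/0: at [7, 14, 43, 78, 86, 209, 234, 253, 264] ⇒ [7, 14, 43, 78, 86, 209, 234, 253, 264]

All cut coordinates (distinct, sorted): [7, 14, 34, 35, 43, 63, 78, 86, 96, 105, 108, 119, 125, 131, 142, 147, 166, 174, 192, 209, 219, 220, 234, 252, 253, 264]

Fragment lengths:
  7→14: 7 bp
  14→34: 20 bp
  34→35: 1 bp
  35→43: 8 bp
  43→63: 20 bp
  63→78: 15 bp
  78→86: 8 bp
  86→96: 10 bp
  96→105: 9 bp
  105→108: 3 bp
  108→119: 11 bp
  119→125: 6 bp
  125→131: 6 bp
  131→142: 11 bp
  142→147: 5 bp
  147→166: 19 bp
  166→174: 8 bp
  174→192: 18 bp
  192→209: 17 bp
  209→219: 10 bp
  219→220: 1 bp
  220→234: 14 bp
  234→252: 18 bp
  252→253: 1 bp
  253→264: 11 bp
  264→7 (wrap): 275-264+7 = 18 bp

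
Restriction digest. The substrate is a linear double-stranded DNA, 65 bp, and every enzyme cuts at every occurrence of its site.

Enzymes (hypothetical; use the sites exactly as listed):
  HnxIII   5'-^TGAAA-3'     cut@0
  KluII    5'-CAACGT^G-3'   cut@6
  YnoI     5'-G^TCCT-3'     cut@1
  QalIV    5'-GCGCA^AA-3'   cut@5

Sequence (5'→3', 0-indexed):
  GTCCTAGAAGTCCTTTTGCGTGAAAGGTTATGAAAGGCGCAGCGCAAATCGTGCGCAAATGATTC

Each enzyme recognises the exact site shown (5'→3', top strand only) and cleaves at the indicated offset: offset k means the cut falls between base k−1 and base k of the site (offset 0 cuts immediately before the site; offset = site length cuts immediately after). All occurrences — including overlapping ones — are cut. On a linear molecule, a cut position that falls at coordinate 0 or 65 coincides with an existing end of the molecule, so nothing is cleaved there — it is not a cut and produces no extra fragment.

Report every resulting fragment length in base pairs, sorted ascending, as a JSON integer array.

[1,8,9,10,10,11,16]

Site scan:
  HnxIII TGAAA/0: at [20, 30] ⇒ [20, 30]
  KluII (CAACGTG, off=6): no sites
  YnoI GTCCT/1: at [0, 9] ⇒ [1, 10]
  QalIV GCGCAAA/5: at [41, 52] ⇒ [46, 57]

All cut coordinates (distinct, sorted): [1, 10, 20, 30, 46, 57]

Fragments:
  [0,1): 1 bp
  [1,10): 9 bp
  [10,20): 10 bp
  [20,30): 10 bp
  [30,46): 16 bp
  [46,57): 11 bp
  [57,65): 8 bp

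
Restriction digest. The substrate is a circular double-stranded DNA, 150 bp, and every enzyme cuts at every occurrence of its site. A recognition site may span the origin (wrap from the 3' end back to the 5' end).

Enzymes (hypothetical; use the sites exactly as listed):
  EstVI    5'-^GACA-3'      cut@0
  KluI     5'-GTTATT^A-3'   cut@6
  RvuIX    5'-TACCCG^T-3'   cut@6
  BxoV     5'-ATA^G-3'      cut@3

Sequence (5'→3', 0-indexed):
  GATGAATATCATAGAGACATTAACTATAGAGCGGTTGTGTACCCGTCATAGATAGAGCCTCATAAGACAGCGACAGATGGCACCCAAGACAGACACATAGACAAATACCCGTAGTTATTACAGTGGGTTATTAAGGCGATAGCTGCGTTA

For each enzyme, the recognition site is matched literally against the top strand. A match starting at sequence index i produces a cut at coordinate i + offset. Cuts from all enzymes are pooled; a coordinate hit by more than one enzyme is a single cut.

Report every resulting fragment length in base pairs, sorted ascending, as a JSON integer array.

[2,4,4,5,6,8,8,9,11,12,13,13,16,17,22]

Scan for sites:
  EstVI GACA/0: at [15, 65, 71, 87, 91, 99] ⇒ [15, 65, 71, 87, 91, 99]
  KluI GTTATTA/6: at [113, 126] ⇒ [119, 132]
  RvuIX TACCCGT/6: at [39, 105] ⇒ [45, 111]
  BxoV ATAG/3: at [10, 25, 47, 51, 96, 138] ⇒ [13, 28, 50, 54, 99, 141]

All cut coordinates (distinct, sorted): [13, 15, 28, 45, 50, 54, 65, 71, 87, 91, 99, 111, 119, 132, 141]

Fragments:
  13→15: 2 bp
  15→28: 13 bp
  28→45: 17 bp
  45→50: 5 bp
  50→54: 4 bp
  54→65: 11 bp
  65→71: 6 bp
  71→87: 16 bp
  87→91: 4 bp
  91→99: 8 bp
  99→111: 12 bp
  111→119: 8 bp
  119→132: 13 bp
  132→141: 9 bp
  141→13 (wrap): 150-141+13 = 22 bp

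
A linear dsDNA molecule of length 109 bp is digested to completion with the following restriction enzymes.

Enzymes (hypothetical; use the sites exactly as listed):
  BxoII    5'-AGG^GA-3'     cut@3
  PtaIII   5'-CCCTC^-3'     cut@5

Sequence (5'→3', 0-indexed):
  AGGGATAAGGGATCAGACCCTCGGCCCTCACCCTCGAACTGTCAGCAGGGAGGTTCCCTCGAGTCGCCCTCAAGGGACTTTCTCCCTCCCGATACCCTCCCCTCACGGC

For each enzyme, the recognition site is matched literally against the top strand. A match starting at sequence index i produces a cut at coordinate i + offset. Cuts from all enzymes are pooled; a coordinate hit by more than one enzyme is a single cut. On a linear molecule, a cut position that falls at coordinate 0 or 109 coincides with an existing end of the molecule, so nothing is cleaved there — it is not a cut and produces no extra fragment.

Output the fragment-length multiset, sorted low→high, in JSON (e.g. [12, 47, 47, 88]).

Scan for sites:
  BxoII (AGGGA, off=3): starts [0, 7, 46, 72] → cuts [3, 10, 49, 75]
  PtaIII (CCCTC, off=5): starts [17, 24, 30, 55, 66, 83, 94, 99] → cuts [22, 29, 35, 60, 71, 88, 99, 104]

All cut coordinates (distinct, sorted): [3, 10, 22, 29, 35, 49, 60, 71, 75, 88, 99, 104]

Fragment lengths:
  [0,3): 3 bp
  [3,10): 7 bp
  [10,22): 12 bp
  [22,29): 7 bp
  [29,35): 6 bp
  [35,49): 14 bp
  [49,60): 11 bp
  [60,71): 11 bp
  [71,75): 4 bp
  [75,88): 13 bp
  [88,99): 11 bp
  [99,104): 5 bp
  [104,109): 5 bp

[3,4,5,5,6,7,7,11,11,11,12,13,14]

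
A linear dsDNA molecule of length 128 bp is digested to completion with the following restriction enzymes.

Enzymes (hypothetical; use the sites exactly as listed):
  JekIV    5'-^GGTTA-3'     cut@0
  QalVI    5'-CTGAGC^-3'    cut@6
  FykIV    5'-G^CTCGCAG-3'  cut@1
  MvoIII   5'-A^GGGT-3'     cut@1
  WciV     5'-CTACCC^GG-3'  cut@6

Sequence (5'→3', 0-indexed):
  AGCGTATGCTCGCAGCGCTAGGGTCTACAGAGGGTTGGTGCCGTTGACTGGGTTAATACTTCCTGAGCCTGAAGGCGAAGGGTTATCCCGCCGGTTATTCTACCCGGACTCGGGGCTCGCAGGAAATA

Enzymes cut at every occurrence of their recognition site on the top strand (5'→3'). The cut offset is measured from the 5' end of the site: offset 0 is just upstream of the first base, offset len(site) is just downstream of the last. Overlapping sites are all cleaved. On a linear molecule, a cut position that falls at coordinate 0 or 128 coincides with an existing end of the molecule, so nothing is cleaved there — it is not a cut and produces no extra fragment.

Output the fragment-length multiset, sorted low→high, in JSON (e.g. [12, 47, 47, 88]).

Scan for sites:
  JekIV GGTTA/0: at [50, 80, 92] ⇒ [50, 80, 92]
  QalVI CTGAGC/6: at [62] ⇒ [68]
  FykIV GCTCGCAG/1: at [7, 114] ⇒ [8, 115]
  MvoIII AGGGT/1: at [19, 30, 78] ⇒ [20, 31, 79]
  WciV CTACCCGG/6: at [99] ⇒ [105]

Pooled cuts: [8, 20, 31, 50, 68, 79, 80, 92, 105, 115]

Fragments:
  [0,8): 8 bp
  [8,20): 12 bp
  [20,31): 11 bp
  [31,50): 19 bp
  [50,68): 18 bp
  [68,79): 11 bp
  [79,80): 1 bp
  [80,92): 12 bp
  [92,105): 13 bp
  [105,115): 10 bp
  [115,128): 13 bp

[1,8,10,11,11,12,12,13,13,18,19]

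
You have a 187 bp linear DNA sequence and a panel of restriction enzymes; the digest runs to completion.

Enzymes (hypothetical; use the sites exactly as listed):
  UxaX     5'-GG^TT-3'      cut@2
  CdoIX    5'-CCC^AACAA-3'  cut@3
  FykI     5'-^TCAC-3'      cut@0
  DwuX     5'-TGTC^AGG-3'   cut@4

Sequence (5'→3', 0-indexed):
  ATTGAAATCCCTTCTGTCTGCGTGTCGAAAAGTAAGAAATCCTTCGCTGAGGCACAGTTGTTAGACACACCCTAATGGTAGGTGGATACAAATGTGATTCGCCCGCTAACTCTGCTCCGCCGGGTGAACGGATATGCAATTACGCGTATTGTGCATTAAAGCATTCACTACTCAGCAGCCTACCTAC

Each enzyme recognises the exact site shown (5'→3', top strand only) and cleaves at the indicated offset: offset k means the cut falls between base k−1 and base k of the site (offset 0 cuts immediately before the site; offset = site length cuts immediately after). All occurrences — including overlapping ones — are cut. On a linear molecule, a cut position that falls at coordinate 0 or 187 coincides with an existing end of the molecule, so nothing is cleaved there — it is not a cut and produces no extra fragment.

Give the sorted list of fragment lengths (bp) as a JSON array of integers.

[23,164]

Per-enzyme occurrences:
  UxaX (GGTT, off=2): no sites
  CdoIX (CCCAACAA, off=3): no sites
  FykI TCAC/0: at [164] ⇒ [164]
  DwuX (TGTCAGG, off=4): no sites

Pooled cuts: [164]

Fragment lengths:
  [0,164): 164 bp
  [164,187): 23 bp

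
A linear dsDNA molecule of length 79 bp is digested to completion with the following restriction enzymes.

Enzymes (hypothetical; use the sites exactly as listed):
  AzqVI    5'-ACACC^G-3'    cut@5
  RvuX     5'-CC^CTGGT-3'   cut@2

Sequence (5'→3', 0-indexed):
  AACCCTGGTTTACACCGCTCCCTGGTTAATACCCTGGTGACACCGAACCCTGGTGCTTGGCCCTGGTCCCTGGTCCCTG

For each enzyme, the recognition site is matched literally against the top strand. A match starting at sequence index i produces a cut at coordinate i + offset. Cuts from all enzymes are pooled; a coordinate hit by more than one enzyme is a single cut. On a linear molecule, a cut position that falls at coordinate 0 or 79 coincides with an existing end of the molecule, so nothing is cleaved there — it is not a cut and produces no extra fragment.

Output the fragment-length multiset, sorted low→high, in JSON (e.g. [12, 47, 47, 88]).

[4,5,5,7,10,11,12,12,13]

Scan for sites:
  AzqVI ACACCG/5: at [11, 39] ⇒ [16, 44]
  RvuX CCCTGGT/2: at [2, 19, 31, 47, 60, 67] ⇒ [4, 21, 33, 49, 62, 69]

All cut coordinates (distinct, sorted): [4, 16, 21, 33, 44, 49, 62, 69]

Fragment lengths:
  [0,4): 4 bp
  [4,16): 12 bp
  [16,21): 5 bp
  [21,33): 12 bp
  [33,44): 11 bp
  [44,49): 5 bp
  [49,62): 13 bp
  [62,69): 7 bp
  [69,79): 10 bp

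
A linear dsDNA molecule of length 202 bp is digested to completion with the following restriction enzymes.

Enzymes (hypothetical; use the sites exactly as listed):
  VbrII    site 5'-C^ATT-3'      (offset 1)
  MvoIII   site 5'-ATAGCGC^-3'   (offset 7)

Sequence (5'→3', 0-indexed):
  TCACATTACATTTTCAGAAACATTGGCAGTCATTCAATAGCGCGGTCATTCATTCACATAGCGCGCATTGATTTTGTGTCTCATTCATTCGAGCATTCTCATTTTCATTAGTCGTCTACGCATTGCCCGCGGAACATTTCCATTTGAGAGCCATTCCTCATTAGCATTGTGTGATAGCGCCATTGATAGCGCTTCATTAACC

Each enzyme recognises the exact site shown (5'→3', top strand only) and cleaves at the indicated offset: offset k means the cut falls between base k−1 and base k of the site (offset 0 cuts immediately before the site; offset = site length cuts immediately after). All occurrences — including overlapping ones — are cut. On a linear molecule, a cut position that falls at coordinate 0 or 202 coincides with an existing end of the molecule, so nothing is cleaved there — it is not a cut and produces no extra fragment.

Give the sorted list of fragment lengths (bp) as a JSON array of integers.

Per-enzyme occurrences:
  VbrII (CATT, off=1): starts [3, 8, 20, 30, 46, 50, 65, 81, 85, 93, 99, 105, 120, 134, 140, 151, 158, 164, 180, 194] → cuts [4, 9, 21, 31, 47, 51, 66, 82, 86, 94, 100, 106, 121, 135, 141, 152, 159, 165, 181, 195]
  MvoIII (ATAGCGC, off=7): starts [36, 57, 173, 185] → cuts [43, 64, 180, 192]

All cut coordinates (distinct, sorted): [4, 9, 21, 31, 43, 47, 51, 64, 66, 82, 86, 94, 100, 106, 121, 135, 141, 152, 159, 165, 180, 181, 192, 195]

Fragment lengths:
  [0,4): 4 bp
  [4,9): 5 bp
  [9,21): 12 bp
  [21,31): 10 bp
  [31,43): 12 bp
  [43,47): 4 bp
  [47,51): 4 bp
  [51,64): 13 bp
  [64,66): 2 bp
  [66,82): 16 bp
  [82,86): 4 bp
  [86,94): 8 bp
  [94,100): 6 bp
  [100,106): 6 bp
  [106,121): 15 bp
  [121,135): 14 bp
  [135,141): 6 bp
  [141,152): 11 bp
  [152,159): 7 bp
  [159,165): 6 bp
  [165,180): 15 bp
  [180,181): 1 bp
  [181,192): 11 bp
  [192,195): 3 bp
  [195,202): 7 bp

[1,2,3,4,4,4,4,5,6,6,6,6,7,7,8,10,11,11,12,12,13,14,15,15,16]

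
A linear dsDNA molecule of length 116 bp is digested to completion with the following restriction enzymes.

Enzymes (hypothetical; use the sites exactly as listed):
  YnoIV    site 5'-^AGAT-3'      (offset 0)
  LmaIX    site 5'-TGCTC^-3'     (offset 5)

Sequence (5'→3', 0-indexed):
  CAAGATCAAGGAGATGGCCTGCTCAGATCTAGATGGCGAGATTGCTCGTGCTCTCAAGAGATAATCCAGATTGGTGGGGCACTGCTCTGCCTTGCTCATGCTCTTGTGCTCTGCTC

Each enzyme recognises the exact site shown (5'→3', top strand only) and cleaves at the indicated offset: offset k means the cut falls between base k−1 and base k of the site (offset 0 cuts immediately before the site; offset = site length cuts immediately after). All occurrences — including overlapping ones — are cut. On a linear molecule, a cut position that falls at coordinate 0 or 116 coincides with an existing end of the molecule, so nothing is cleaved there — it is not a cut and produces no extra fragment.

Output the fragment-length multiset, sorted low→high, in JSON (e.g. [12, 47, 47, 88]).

Per-enzyme occurrences:
  YnoIV (AGAT, off=0): starts [2, 11, 24, 30, 38, 58, 67] → cuts [2, 11, 24, 30, 38, 58, 67]
  LmaIX (TGCTC, off=5): starts [19, 42, 48, 82, 92, 98, 106, 111] → cuts [24, 47, 53, 87, 97, 103, 111] (position 116 is a terminus of the linear molecule — no cut)

All cut coordinates (distinct, sorted): [2, 11, 24, 30, 38, 47, 53, 58, 67, 87, 97, 103, 111]

Fragment lengths:
  [0,2): 2 bp
  [2,11): 9 bp
  [11,24): 13 bp
  [24,30): 6 bp
  [30,38): 8 bp
  [38,47): 9 bp
  [47,53): 6 bp
  [53,58): 5 bp
  [58,67): 9 bp
  [67,87): 20 bp
  [87,97): 10 bp
  [97,103): 6 bp
  [103,111): 8 bp
  [111,116): 5 bp

[2,5,5,6,6,6,8,8,9,9,9,10,13,20]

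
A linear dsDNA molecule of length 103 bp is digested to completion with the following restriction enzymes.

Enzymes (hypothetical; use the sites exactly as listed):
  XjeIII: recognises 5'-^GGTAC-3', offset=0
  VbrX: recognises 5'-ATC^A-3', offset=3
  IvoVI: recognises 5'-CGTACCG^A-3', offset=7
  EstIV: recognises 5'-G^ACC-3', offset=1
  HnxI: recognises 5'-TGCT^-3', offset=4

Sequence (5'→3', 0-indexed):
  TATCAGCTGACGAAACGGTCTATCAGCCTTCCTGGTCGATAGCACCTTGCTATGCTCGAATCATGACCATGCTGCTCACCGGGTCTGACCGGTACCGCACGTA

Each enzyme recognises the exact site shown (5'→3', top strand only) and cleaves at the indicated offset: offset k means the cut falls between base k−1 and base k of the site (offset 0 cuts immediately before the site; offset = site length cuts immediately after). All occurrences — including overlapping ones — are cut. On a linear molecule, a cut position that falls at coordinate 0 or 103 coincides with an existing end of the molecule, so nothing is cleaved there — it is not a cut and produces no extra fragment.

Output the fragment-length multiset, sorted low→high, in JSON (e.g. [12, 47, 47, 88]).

[3,3,3,4,5,6,8,11,13,20,27]

Scan for sites:
  XjeIII (GGTAC, off=0): starts [90] → cuts [90]
  VbrX (ATCA, off=3): starts [1, 21, 59] → cuts [4, 24, 62]
  IvoVI (CGTACCGA, off=7): no sites
  EstIV (GACC, off=1): starts [64, 86] → cuts [65, 87]
  HnxI (TGCT, off=4): starts [47, 52, 69, 72] → cuts [51, 56, 73, 76]

All cut coordinates (distinct, sorted): [4, 24, 51, 56, 62, 65, 73, 76, 87, 90]

Fragments:
  [0,4): 4 bp
  [4,24): 20 bp
  [24,51): 27 bp
  [51,56): 5 bp
  [56,62): 6 bp
  [62,65): 3 bp
  [65,73): 8 bp
  [73,76): 3 bp
  [76,87): 11 bp
  [87,90): 3 bp
  [90,103): 13 bp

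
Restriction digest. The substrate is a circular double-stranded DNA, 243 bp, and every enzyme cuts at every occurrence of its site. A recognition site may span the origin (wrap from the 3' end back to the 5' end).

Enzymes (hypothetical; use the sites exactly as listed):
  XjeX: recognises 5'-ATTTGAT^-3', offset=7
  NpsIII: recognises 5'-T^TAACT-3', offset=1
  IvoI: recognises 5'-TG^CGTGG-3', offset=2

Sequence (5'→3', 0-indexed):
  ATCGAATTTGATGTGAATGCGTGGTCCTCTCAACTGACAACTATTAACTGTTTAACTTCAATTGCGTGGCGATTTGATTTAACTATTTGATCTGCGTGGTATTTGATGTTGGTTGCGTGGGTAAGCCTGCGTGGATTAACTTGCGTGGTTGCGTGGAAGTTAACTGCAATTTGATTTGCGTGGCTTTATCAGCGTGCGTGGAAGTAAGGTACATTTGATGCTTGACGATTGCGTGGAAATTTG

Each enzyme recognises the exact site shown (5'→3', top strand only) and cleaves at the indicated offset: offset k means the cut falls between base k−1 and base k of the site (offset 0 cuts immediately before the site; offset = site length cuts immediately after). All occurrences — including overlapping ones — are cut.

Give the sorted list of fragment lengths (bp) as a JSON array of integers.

[1,3,3,7,7,7,8,8,8,9,10,12,12,12,13,14,14,14,15,18,23,25]

Per-enzyme occurrences:
  XjeX ATTTGAT/7: at [5, 71, 84, 100, 168, 212, 238] ⇒ [2, 12, 78, 91, 107, 175, 219]
  NpsIII TTAACT/1: at [43, 51, 78, 135, 159] ⇒ [44, 52, 79, 136, 160]
  IvoI TGCGTGG/2: at [17, 62, 92, 113, 127, 141, 149, 176, 194, 229] ⇒ [19, 64, 94, 115, 129, 143, 151, 178, 196, 231]

Pooled cuts: [2, 12, 19, 44, 52, 64, 78, 79, 91, 94, 107, 115, 129, 136, 143, 151, 160, 175, 178, 196, 219, 231]

Fragments:
  2→12: 10 bp
  12→19: 7 bp
  19→44: 25 bp
  44→52: 8 bp
  52→64: 12 bp
  64→78: 14 bp
  78→79: 1 bp
  79→91: 12 bp
  91→94: 3 bp
  94→107: 13 bp
  107→115: 8 bp
  115→129: 14 bp
  129→136: 7 bp
  136→143: 7 bp
  143→151: 8 bp
  151→160: 9 bp
  160→175: 15 bp
  175→178: 3 bp
  178→196: 18 bp
  196→219: 23 bp
  219→231: 12 bp
  231→2 (wrap): 243-231+2 = 14 bp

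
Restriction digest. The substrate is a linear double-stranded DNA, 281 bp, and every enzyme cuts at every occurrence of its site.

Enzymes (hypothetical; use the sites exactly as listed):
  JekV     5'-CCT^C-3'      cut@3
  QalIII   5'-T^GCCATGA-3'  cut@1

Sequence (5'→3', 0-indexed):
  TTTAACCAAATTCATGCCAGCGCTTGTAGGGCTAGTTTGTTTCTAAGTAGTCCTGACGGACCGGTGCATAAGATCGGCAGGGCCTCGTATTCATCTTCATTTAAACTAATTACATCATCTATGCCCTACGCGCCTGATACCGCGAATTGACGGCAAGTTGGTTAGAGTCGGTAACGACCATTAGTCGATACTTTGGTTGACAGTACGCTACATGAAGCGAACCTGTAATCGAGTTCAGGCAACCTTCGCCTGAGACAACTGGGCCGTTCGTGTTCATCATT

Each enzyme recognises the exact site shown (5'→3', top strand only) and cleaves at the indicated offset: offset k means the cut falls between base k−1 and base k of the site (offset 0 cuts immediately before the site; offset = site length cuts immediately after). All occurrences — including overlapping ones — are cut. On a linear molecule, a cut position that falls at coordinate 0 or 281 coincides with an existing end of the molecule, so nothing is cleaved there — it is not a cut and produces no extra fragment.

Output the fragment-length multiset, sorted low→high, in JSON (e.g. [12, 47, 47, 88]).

[85,196]

Site scan:
  JekV (CCTC, off=3): starts [82] → cuts [85]
  QalIII (TGCCATGA, off=1): no sites

Pooled cuts: [85]

Fragment lengths:
  [0,85): 85 bp
  [85,281): 196 bp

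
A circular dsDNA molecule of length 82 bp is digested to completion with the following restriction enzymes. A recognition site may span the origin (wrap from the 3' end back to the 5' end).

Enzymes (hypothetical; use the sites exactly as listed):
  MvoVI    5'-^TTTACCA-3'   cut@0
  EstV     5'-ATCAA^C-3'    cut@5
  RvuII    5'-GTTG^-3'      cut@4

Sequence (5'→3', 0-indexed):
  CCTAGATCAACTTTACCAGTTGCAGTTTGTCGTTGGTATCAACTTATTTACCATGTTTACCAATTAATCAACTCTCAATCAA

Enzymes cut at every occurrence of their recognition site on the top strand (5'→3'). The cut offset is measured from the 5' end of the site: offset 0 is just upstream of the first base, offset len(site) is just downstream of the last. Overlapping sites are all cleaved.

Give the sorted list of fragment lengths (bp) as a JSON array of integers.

[1,4,7,9,10,11,11,13,16]

Site scan:
  MvoVI TTTACCA/0: at [11, 46, 55] ⇒ [11, 46, 55]
  EstV ATCAAC/5: at [5, 37, 66, 77] ⇒ [0, 10, 42, 71]
  RvuII GTTG/4: at [18, 31] ⇒ [22, 35]

All cut coordinates (distinct, sorted): [0, 10, 11, 22, 35, 42, 46, 55, 71]

Fragments:
  0→10: 10 bp
  10→11: 1 bp
  11→22: 11 bp
  22→35: 13 bp
  35→42: 7 bp
  42→46: 4 bp
  46→55: 9 bp
  55→71: 16 bp
  71→0 (wrap): 82-71+0 = 11 bp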